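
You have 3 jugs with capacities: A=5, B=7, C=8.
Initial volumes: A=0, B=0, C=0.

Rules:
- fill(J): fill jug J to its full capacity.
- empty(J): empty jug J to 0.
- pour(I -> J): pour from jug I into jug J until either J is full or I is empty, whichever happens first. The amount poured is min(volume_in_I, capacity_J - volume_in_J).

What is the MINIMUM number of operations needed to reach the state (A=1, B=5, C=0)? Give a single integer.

Answer: 6

Derivation:
BFS from (A=0, B=0, C=0). One shortest path:
  1. fill(A) -> (A=5 B=0 C=0)
  2. fill(C) -> (A=5 B=0 C=8)
  3. pour(C -> B) -> (A=5 B=7 C=1)
  4. empty(B) -> (A=5 B=0 C=1)
  5. pour(A -> B) -> (A=0 B=5 C=1)
  6. pour(C -> A) -> (A=1 B=5 C=0)
Reached target in 6 moves.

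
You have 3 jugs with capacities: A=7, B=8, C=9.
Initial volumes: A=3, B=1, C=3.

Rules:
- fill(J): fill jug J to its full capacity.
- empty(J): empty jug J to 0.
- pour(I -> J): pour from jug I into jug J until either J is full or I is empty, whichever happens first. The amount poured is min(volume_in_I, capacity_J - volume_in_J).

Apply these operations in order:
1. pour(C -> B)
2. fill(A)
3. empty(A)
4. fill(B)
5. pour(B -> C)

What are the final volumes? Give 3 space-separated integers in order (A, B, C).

Step 1: pour(C -> B) -> (A=3 B=4 C=0)
Step 2: fill(A) -> (A=7 B=4 C=0)
Step 3: empty(A) -> (A=0 B=4 C=0)
Step 4: fill(B) -> (A=0 B=8 C=0)
Step 5: pour(B -> C) -> (A=0 B=0 C=8)

Answer: 0 0 8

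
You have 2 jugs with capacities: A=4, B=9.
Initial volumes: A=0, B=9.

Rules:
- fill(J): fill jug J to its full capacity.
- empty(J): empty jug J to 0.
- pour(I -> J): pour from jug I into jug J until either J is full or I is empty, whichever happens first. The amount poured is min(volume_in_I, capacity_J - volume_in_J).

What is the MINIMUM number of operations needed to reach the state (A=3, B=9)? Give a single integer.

BFS from (A=0, B=9). One shortest path:
  1. fill(A) -> (A=4 B=9)
  2. empty(B) -> (A=4 B=0)
  3. pour(A -> B) -> (A=0 B=4)
  4. fill(A) -> (A=4 B=4)
  5. pour(A -> B) -> (A=0 B=8)
  6. fill(A) -> (A=4 B=8)
  7. pour(A -> B) -> (A=3 B=9)
Reached target in 7 moves.

Answer: 7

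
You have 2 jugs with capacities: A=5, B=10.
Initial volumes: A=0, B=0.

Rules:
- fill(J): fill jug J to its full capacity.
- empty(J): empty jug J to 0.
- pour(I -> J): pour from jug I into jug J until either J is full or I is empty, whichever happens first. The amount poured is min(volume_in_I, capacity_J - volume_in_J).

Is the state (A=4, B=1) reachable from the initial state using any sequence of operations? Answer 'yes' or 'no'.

BFS explored all 6 reachable states.
Reachable set includes: (0,0), (0,5), (0,10), (5,0), (5,5), (5,10)
Target (A=4, B=1) not in reachable set → no.

Answer: no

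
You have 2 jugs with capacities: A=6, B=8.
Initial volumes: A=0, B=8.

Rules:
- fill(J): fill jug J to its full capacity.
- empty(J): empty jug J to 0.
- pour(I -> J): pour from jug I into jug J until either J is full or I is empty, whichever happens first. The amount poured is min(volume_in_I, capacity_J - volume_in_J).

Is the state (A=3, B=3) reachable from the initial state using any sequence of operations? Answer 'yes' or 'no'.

BFS explored all 14 reachable states.
Reachable set includes: (0,0), (0,2), (0,4), (0,6), (0,8), (2,0), (2,8), (4,0), (4,8), (6,0), (6,2), (6,4) ...
Target (A=3, B=3) not in reachable set → no.

Answer: no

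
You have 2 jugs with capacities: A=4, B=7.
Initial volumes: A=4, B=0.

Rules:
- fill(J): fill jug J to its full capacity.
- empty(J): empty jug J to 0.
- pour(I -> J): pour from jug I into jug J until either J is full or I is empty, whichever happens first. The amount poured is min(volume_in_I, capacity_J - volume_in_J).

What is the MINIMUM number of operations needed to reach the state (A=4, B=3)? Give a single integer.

Answer: 3

Derivation:
BFS from (A=4, B=0). One shortest path:
  1. empty(A) -> (A=0 B=0)
  2. fill(B) -> (A=0 B=7)
  3. pour(B -> A) -> (A=4 B=3)
Reached target in 3 moves.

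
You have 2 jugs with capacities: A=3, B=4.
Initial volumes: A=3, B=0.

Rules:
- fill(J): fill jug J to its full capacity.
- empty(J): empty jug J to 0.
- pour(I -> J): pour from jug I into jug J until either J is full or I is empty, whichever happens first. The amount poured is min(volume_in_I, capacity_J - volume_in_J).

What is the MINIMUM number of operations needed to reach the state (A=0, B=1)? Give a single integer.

BFS from (A=3, B=0). One shortest path:
  1. empty(A) -> (A=0 B=0)
  2. fill(B) -> (A=0 B=4)
  3. pour(B -> A) -> (A=3 B=1)
  4. empty(A) -> (A=0 B=1)
Reached target in 4 moves.

Answer: 4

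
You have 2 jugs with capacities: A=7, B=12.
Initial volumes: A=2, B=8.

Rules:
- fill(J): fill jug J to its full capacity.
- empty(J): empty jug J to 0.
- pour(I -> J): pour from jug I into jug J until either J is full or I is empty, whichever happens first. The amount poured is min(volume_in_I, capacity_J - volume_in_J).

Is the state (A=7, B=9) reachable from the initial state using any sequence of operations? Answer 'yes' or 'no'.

BFS from (A=2, B=8):
  1. empty(B) -> (A=2 B=0)
  2. pour(A -> B) -> (A=0 B=2)
  3. fill(A) -> (A=7 B=2)
  4. pour(A -> B) -> (A=0 B=9)
  5. fill(A) -> (A=7 B=9)
Target reached → yes.

Answer: yes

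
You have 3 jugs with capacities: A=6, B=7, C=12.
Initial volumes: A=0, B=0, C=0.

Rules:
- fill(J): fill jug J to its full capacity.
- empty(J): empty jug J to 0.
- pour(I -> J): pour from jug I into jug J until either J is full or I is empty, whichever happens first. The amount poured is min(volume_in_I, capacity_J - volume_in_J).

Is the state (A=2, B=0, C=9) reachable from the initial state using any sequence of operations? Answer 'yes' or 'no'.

BFS from (A=0, B=0, C=0):
  1. fill(A) -> (A=6 B=0 C=0)
  2. fill(C) -> (A=6 B=0 C=12)
  3. pour(A -> B) -> (A=0 B=6 C=12)
  4. pour(C -> B) -> (A=0 B=7 C=11)
  5. empty(B) -> (A=0 B=0 C=11)
  6. pour(C -> B) -> (A=0 B=7 C=4)
  7. pour(B -> A) -> (A=6 B=1 C=4)
  8. pour(A -> C) -> (A=0 B=1 C=10)
  9. pour(B -> A) -> (A=1 B=0 C=10)
  10. pour(C -> B) -> (A=1 B=7 C=3)
  11. pour(B -> A) -> (A=6 B=2 C=3)
  12. pour(A -> C) -> (A=0 B=2 C=9)
  13. pour(B -> A) -> (A=2 B=0 C=9)
Target reached → yes.

Answer: yes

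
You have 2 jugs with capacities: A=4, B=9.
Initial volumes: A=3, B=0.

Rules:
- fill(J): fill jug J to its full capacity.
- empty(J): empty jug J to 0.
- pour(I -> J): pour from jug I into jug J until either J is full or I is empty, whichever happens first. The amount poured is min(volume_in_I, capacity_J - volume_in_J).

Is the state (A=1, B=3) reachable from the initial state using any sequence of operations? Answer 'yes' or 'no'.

BFS explored all 26 reachable states.
Reachable set includes: (0,0), (0,1), (0,2), (0,3), (0,4), (0,5), (0,6), (0,7), (0,8), (0,9), (1,0), (1,9) ...
Target (A=1, B=3) not in reachable set → no.

Answer: no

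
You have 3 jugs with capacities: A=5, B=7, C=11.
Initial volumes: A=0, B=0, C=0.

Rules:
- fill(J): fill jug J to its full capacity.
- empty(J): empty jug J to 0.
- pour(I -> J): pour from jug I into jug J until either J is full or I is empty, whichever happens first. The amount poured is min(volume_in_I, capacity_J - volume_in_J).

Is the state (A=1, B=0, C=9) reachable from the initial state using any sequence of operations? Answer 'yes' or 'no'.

Answer: yes

Derivation:
BFS from (A=0, B=0, C=0):
  1. fill(A) -> (A=5 B=0 C=0)
  2. fill(B) -> (A=5 B=7 C=0)
  3. pour(B -> C) -> (A=5 B=0 C=7)
  4. pour(A -> B) -> (A=0 B=5 C=7)
  5. fill(A) -> (A=5 B=5 C=7)
  6. pour(A -> C) -> (A=1 B=5 C=11)
  7. pour(C -> B) -> (A=1 B=7 C=9)
  8. empty(B) -> (A=1 B=0 C=9)
Target reached → yes.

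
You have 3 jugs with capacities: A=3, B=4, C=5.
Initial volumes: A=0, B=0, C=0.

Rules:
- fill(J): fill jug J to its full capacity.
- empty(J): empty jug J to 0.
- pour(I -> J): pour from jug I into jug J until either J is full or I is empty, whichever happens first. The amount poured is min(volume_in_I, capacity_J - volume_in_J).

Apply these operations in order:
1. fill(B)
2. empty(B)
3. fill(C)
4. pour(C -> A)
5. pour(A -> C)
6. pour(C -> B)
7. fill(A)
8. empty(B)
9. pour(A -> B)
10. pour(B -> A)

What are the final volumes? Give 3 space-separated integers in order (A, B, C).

Step 1: fill(B) -> (A=0 B=4 C=0)
Step 2: empty(B) -> (A=0 B=0 C=0)
Step 3: fill(C) -> (A=0 B=0 C=5)
Step 4: pour(C -> A) -> (A=3 B=0 C=2)
Step 5: pour(A -> C) -> (A=0 B=0 C=5)
Step 6: pour(C -> B) -> (A=0 B=4 C=1)
Step 7: fill(A) -> (A=3 B=4 C=1)
Step 8: empty(B) -> (A=3 B=0 C=1)
Step 9: pour(A -> B) -> (A=0 B=3 C=1)
Step 10: pour(B -> A) -> (A=3 B=0 C=1)

Answer: 3 0 1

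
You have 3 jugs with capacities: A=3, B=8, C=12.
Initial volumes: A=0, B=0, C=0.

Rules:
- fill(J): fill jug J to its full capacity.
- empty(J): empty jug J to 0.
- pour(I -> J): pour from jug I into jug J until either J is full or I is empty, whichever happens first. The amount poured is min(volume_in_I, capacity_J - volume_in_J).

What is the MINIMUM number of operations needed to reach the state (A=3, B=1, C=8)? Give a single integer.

BFS from (A=0, B=0, C=0). One shortest path:
  1. fill(C) -> (A=0 B=0 C=12)
  2. pour(C -> A) -> (A=3 B=0 C=9)
  3. empty(A) -> (A=0 B=0 C=9)
  4. pour(C -> B) -> (A=0 B=8 C=1)
  5. pour(C -> A) -> (A=1 B=8 C=0)
  6. pour(B -> C) -> (A=1 B=0 C=8)
  7. pour(A -> B) -> (A=0 B=1 C=8)
  8. fill(A) -> (A=3 B=1 C=8)
Reached target in 8 moves.

Answer: 8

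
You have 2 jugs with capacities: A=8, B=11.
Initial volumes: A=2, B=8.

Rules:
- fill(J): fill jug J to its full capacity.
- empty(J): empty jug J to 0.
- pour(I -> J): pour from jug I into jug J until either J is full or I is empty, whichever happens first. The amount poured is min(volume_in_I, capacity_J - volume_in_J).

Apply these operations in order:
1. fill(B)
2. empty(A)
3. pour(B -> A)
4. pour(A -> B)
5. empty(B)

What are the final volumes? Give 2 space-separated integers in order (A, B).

Step 1: fill(B) -> (A=2 B=11)
Step 2: empty(A) -> (A=0 B=11)
Step 3: pour(B -> A) -> (A=8 B=3)
Step 4: pour(A -> B) -> (A=0 B=11)
Step 5: empty(B) -> (A=0 B=0)

Answer: 0 0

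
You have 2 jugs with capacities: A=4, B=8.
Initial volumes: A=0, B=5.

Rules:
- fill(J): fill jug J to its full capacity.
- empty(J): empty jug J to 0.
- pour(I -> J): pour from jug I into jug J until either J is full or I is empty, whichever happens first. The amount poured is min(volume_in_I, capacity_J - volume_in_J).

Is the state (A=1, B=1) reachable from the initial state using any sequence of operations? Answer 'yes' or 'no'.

Answer: no

Derivation:
BFS explored all 12 reachable states.
Reachable set includes: (0,0), (0,1), (0,4), (0,5), (0,8), (1,0), (1,8), (4,0), (4,1), (4,4), (4,5), (4,8)
Target (A=1, B=1) not in reachable set → no.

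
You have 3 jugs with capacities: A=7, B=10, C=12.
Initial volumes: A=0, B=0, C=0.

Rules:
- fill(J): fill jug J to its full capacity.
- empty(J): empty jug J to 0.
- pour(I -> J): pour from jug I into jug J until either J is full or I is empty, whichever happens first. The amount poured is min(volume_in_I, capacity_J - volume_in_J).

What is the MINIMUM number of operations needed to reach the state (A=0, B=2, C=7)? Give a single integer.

BFS from (A=0, B=0, C=0). One shortest path:
  1. fill(A) -> (A=7 B=0 C=0)
  2. fill(C) -> (A=7 B=0 C=12)
  3. pour(C -> B) -> (A=7 B=10 C=2)
  4. empty(B) -> (A=7 B=0 C=2)
  5. pour(C -> B) -> (A=7 B=2 C=0)
  6. pour(A -> C) -> (A=0 B=2 C=7)
Reached target in 6 moves.

Answer: 6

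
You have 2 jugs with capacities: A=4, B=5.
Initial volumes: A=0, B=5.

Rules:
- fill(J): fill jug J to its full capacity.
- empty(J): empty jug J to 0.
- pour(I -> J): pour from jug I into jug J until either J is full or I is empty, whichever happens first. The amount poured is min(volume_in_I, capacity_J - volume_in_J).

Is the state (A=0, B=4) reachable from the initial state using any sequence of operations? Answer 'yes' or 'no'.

Answer: yes

Derivation:
BFS from (A=0, B=5):
  1. fill(A) -> (A=4 B=5)
  2. empty(B) -> (A=4 B=0)
  3. pour(A -> B) -> (A=0 B=4)
Target reached → yes.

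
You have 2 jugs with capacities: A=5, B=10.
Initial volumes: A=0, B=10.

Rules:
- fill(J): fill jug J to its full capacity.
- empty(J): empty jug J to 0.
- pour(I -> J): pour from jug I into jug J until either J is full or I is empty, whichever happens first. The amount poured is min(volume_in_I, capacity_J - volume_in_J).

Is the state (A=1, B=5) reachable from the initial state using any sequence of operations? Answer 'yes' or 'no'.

BFS explored all 6 reachable states.
Reachable set includes: (0,0), (0,5), (0,10), (5,0), (5,5), (5,10)
Target (A=1, B=5) not in reachable set → no.

Answer: no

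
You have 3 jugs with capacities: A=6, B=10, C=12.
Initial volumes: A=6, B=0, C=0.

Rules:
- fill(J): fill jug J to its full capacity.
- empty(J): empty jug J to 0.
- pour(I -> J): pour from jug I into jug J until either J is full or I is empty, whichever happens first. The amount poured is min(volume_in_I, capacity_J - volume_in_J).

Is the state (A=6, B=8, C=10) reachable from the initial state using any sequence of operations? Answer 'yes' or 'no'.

Answer: yes

Derivation:
BFS from (A=6, B=0, C=0):
  1. fill(B) -> (A=6 B=10 C=0)
  2. pour(B -> C) -> (A=6 B=0 C=10)
  3. fill(B) -> (A=6 B=10 C=10)
  4. pour(A -> C) -> (A=4 B=10 C=12)
  5. empty(C) -> (A=4 B=10 C=0)
  6. pour(B -> C) -> (A=4 B=0 C=10)
  7. fill(B) -> (A=4 B=10 C=10)
  8. pour(B -> A) -> (A=6 B=8 C=10)
Target reached → yes.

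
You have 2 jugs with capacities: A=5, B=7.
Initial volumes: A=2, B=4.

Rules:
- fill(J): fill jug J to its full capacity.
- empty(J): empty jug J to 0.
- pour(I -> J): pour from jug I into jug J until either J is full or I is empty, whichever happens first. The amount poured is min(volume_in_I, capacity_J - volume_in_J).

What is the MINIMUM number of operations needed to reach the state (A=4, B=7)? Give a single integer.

BFS from (A=2, B=4). One shortest path:
  1. empty(A) -> (A=0 B=4)
  2. pour(B -> A) -> (A=4 B=0)
  3. fill(B) -> (A=4 B=7)
Reached target in 3 moves.

Answer: 3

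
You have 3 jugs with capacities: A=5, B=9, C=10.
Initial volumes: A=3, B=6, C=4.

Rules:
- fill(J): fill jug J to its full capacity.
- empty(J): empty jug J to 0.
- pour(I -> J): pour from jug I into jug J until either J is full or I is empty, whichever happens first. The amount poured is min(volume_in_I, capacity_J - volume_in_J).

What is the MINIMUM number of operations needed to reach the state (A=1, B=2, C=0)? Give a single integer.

Answer: 6

Derivation:
BFS from (A=3, B=6, C=4). One shortest path:
  1. pour(C -> A) -> (A=5 B=6 C=2)
  2. empty(A) -> (A=0 B=6 C=2)
  3. pour(B -> A) -> (A=5 B=1 C=2)
  4. empty(A) -> (A=0 B=1 C=2)
  5. pour(B -> A) -> (A=1 B=0 C=2)
  6. pour(C -> B) -> (A=1 B=2 C=0)
Reached target in 6 moves.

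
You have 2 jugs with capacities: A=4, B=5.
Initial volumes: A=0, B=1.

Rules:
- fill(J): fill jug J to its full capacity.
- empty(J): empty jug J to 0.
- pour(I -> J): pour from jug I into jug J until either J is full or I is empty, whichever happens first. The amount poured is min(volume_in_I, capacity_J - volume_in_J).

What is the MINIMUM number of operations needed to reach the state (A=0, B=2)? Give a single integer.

Answer: 4

Derivation:
BFS from (A=0, B=1). One shortest path:
  1. pour(B -> A) -> (A=1 B=0)
  2. fill(B) -> (A=1 B=5)
  3. pour(B -> A) -> (A=4 B=2)
  4. empty(A) -> (A=0 B=2)
Reached target in 4 moves.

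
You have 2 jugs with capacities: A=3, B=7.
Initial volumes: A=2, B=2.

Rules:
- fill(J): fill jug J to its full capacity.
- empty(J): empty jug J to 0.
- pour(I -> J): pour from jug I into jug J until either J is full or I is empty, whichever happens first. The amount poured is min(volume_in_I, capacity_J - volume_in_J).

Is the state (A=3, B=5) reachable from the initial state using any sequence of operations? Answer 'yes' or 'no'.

Answer: yes

Derivation:
BFS from (A=2, B=2):
  1. fill(A) -> (A=3 B=2)
  2. pour(A -> B) -> (A=0 B=5)
  3. fill(A) -> (A=3 B=5)
Target reached → yes.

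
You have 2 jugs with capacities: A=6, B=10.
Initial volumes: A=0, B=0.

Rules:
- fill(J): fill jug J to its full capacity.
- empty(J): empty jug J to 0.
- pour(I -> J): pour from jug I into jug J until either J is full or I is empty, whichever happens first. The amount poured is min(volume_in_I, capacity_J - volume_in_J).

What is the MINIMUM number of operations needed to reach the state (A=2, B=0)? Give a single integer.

BFS from (A=0, B=0). One shortest path:
  1. fill(A) -> (A=6 B=0)
  2. pour(A -> B) -> (A=0 B=6)
  3. fill(A) -> (A=6 B=6)
  4. pour(A -> B) -> (A=2 B=10)
  5. empty(B) -> (A=2 B=0)
Reached target in 5 moves.

Answer: 5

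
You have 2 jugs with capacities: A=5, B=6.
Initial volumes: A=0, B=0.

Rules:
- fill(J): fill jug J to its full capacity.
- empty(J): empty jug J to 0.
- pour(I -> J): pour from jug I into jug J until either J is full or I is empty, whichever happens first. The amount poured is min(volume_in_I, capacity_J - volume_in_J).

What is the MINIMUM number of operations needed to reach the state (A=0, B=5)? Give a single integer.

BFS from (A=0, B=0). One shortest path:
  1. fill(A) -> (A=5 B=0)
  2. pour(A -> B) -> (A=0 B=5)
Reached target in 2 moves.

Answer: 2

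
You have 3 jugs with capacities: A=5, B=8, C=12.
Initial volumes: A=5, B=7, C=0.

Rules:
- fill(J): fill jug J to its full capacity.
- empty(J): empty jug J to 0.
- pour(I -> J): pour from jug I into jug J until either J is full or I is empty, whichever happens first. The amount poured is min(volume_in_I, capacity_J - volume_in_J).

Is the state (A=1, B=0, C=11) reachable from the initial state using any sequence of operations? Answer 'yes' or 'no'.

Answer: yes

Derivation:
BFS from (A=5, B=7, C=0):
  1. pour(A -> B) -> (A=4 B=8 C=0)
  2. pour(B -> C) -> (A=4 B=0 C=8)
  3. pour(A -> B) -> (A=0 B=4 C=8)
  4. pour(C -> A) -> (A=5 B=4 C=3)
  5. pour(A -> B) -> (A=1 B=8 C=3)
  6. pour(B -> C) -> (A=1 B=0 C=11)
Target reached → yes.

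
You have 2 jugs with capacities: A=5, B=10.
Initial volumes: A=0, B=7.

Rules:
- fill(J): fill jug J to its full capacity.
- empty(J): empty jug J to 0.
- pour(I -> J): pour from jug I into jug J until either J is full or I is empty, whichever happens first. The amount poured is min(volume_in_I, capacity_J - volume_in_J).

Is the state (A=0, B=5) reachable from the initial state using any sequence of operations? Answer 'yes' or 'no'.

Answer: yes

Derivation:
BFS from (A=0, B=7):
  1. fill(A) -> (A=5 B=7)
  2. empty(B) -> (A=5 B=0)
  3. pour(A -> B) -> (A=0 B=5)
Target reached → yes.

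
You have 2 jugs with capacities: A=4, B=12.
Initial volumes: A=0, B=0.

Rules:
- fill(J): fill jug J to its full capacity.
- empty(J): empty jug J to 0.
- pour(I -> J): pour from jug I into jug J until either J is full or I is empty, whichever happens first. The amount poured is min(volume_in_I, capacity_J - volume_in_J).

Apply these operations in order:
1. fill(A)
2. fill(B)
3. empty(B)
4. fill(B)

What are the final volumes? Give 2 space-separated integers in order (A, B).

Answer: 4 12

Derivation:
Step 1: fill(A) -> (A=4 B=0)
Step 2: fill(B) -> (A=4 B=12)
Step 3: empty(B) -> (A=4 B=0)
Step 4: fill(B) -> (A=4 B=12)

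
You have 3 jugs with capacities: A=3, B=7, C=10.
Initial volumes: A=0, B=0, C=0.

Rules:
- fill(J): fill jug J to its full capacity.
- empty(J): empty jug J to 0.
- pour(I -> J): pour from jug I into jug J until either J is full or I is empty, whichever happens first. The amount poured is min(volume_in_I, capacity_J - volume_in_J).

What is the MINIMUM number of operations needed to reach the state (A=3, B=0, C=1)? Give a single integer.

BFS from (A=0, B=0, C=0). One shortest path:
  1. fill(B) -> (A=0 B=7 C=0)
  2. pour(B -> A) -> (A=3 B=4 C=0)
  3. empty(A) -> (A=0 B=4 C=0)
  4. pour(B -> A) -> (A=3 B=1 C=0)
  5. pour(B -> C) -> (A=3 B=0 C=1)
Reached target in 5 moves.

Answer: 5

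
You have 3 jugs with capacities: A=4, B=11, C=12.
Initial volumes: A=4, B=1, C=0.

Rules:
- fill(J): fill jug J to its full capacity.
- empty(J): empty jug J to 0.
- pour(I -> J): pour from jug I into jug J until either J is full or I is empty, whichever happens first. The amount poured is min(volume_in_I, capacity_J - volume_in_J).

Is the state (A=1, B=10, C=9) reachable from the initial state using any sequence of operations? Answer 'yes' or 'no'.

BFS explored all 450 reachable states.
Reachable set includes: (0,0,0), (0,0,1), (0,0,2), (0,0,3), (0,0,4), (0,0,5), (0,0,6), (0,0,7), (0,0,8), (0,0,9), (0,0,10), (0,0,11) ...
Target (A=1, B=10, C=9) not in reachable set → no.

Answer: no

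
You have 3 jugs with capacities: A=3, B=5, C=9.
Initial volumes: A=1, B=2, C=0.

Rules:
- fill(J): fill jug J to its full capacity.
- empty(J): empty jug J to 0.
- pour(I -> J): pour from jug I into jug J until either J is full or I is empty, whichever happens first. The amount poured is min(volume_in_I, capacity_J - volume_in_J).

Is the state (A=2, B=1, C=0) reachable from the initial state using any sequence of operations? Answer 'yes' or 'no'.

BFS from (A=1, B=2, C=0):
  1. pour(A -> C) -> (A=0 B=2 C=1)
  2. pour(B -> A) -> (A=2 B=0 C=1)
  3. pour(C -> B) -> (A=2 B=1 C=0)
Target reached → yes.

Answer: yes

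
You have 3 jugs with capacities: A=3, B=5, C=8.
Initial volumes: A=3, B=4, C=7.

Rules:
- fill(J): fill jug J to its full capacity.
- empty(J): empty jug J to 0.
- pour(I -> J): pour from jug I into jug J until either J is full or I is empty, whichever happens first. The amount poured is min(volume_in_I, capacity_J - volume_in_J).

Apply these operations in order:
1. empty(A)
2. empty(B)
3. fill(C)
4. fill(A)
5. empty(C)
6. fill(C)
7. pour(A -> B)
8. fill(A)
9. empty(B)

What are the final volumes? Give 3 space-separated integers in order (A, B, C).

Answer: 3 0 8

Derivation:
Step 1: empty(A) -> (A=0 B=4 C=7)
Step 2: empty(B) -> (A=0 B=0 C=7)
Step 3: fill(C) -> (A=0 B=0 C=8)
Step 4: fill(A) -> (A=3 B=0 C=8)
Step 5: empty(C) -> (A=3 B=0 C=0)
Step 6: fill(C) -> (A=3 B=0 C=8)
Step 7: pour(A -> B) -> (A=0 B=3 C=8)
Step 8: fill(A) -> (A=3 B=3 C=8)
Step 9: empty(B) -> (A=3 B=0 C=8)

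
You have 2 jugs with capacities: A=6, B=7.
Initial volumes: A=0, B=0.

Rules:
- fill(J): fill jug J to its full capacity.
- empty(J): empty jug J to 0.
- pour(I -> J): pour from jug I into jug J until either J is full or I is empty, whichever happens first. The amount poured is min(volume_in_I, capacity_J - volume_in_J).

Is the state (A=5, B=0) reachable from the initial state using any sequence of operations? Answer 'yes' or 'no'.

BFS from (A=0, B=0):
  1. fill(A) -> (A=6 B=0)
  2. pour(A -> B) -> (A=0 B=6)
  3. fill(A) -> (A=6 B=6)
  4. pour(A -> B) -> (A=5 B=7)
  5. empty(B) -> (A=5 B=0)
Target reached → yes.

Answer: yes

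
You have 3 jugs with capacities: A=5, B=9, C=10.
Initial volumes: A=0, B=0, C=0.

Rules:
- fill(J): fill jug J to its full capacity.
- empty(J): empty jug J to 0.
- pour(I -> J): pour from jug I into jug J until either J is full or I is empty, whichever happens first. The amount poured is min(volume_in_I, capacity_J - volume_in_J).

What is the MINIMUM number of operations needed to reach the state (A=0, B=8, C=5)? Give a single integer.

Answer: 6

Derivation:
BFS from (A=0, B=0, C=0). One shortest path:
  1. fill(B) -> (A=0 B=9 C=0)
  2. pour(B -> C) -> (A=0 B=0 C=9)
  3. fill(B) -> (A=0 B=9 C=9)
  4. pour(B -> C) -> (A=0 B=8 C=10)
  5. pour(C -> A) -> (A=5 B=8 C=5)
  6. empty(A) -> (A=0 B=8 C=5)
Reached target in 6 moves.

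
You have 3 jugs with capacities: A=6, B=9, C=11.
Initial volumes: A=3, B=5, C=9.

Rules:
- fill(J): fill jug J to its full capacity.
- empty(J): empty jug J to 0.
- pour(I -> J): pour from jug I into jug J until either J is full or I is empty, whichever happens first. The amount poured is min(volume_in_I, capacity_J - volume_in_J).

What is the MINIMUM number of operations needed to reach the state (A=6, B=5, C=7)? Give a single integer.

BFS from (A=3, B=5, C=9). One shortest path:
  1. pour(A -> C) -> (A=1 B=5 C=11)
  2. empty(C) -> (A=1 B=5 C=0)
  3. pour(A -> C) -> (A=0 B=5 C=1)
  4. fill(A) -> (A=6 B=5 C=1)
  5. pour(A -> C) -> (A=0 B=5 C=7)
  6. fill(A) -> (A=6 B=5 C=7)
Reached target in 6 moves.

Answer: 6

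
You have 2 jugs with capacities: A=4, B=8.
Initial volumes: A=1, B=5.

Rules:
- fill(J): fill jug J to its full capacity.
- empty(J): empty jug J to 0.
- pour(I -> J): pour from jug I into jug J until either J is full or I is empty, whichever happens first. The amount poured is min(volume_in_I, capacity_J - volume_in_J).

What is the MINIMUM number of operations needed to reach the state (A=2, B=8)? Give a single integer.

BFS from (A=1, B=5). One shortest path:
  1. pour(A -> B) -> (A=0 B=6)
  2. fill(A) -> (A=4 B=6)
  3. pour(A -> B) -> (A=2 B=8)
Reached target in 3 moves.

Answer: 3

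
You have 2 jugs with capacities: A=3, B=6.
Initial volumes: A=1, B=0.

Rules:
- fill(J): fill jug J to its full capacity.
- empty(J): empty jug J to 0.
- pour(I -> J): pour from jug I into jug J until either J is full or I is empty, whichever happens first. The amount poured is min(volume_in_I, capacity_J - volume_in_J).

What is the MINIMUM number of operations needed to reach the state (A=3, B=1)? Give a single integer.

Answer: 2

Derivation:
BFS from (A=1, B=0). One shortest path:
  1. pour(A -> B) -> (A=0 B=1)
  2. fill(A) -> (A=3 B=1)
Reached target in 2 moves.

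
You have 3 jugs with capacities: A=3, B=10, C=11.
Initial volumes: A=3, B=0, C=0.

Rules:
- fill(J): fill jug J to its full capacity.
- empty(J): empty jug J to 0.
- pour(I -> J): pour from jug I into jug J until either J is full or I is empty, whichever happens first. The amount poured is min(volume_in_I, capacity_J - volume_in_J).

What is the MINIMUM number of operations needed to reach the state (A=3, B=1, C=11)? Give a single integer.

BFS from (A=3, B=0, C=0). One shortest path:
  1. fill(C) -> (A=3 B=0 C=11)
  2. pour(C -> B) -> (A=3 B=10 C=1)
  3. empty(B) -> (A=3 B=0 C=1)
  4. pour(C -> B) -> (A=3 B=1 C=0)
  5. fill(C) -> (A=3 B=1 C=11)
Reached target in 5 moves.

Answer: 5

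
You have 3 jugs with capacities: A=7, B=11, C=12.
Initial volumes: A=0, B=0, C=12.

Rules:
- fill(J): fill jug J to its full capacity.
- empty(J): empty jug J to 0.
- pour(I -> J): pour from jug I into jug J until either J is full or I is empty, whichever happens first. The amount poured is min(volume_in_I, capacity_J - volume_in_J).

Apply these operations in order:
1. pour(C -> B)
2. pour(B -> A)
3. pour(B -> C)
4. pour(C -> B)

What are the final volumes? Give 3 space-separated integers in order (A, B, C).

Answer: 7 5 0

Derivation:
Step 1: pour(C -> B) -> (A=0 B=11 C=1)
Step 2: pour(B -> A) -> (A=7 B=4 C=1)
Step 3: pour(B -> C) -> (A=7 B=0 C=5)
Step 4: pour(C -> B) -> (A=7 B=5 C=0)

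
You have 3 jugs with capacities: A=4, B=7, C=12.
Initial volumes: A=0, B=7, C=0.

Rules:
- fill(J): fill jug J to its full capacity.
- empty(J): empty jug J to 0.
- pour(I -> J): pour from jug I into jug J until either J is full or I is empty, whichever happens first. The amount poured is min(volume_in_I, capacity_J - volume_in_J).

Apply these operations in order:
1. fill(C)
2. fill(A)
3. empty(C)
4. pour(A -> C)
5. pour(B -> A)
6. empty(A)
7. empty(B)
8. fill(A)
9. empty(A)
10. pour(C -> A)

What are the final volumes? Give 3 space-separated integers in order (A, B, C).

Answer: 4 0 0

Derivation:
Step 1: fill(C) -> (A=0 B=7 C=12)
Step 2: fill(A) -> (A=4 B=7 C=12)
Step 3: empty(C) -> (A=4 B=7 C=0)
Step 4: pour(A -> C) -> (A=0 B=7 C=4)
Step 5: pour(B -> A) -> (A=4 B=3 C=4)
Step 6: empty(A) -> (A=0 B=3 C=4)
Step 7: empty(B) -> (A=0 B=0 C=4)
Step 8: fill(A) -> (A=4 B=0 C=4)
Step 9: empty(A) -> (A=0 B=0 C=4)
Step 10: pour(C -> A) -> (A=4 B=0 C=0)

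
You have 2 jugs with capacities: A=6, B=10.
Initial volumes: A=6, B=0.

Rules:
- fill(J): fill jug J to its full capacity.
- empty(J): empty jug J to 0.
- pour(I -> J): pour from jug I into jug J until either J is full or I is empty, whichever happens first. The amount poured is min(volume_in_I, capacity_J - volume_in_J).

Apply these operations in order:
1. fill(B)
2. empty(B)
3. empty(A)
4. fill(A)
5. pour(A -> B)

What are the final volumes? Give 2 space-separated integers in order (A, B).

Step 1: fill(B) -> (A=6 B=10)
Step 2: empty(B) -> (A=6 B=0)
Step 3: empty(A) -> (A=0 B=0)
Step 4: fill(A) -> (A=6 B=0)
Step 5: pour(A -> B) -> (A=0 B=6)

Answer: 0 6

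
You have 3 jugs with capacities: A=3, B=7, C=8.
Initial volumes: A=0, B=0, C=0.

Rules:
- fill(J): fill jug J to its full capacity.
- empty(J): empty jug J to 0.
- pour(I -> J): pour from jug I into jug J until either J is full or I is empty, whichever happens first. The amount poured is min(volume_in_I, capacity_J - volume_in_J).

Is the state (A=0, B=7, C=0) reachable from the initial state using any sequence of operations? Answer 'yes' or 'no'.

Answer: yes

Derivation:
BFS from (A=0, B=0, C=0):
  1. fill(B) -> (A=0 B=7 C=0)
Target reached → yes.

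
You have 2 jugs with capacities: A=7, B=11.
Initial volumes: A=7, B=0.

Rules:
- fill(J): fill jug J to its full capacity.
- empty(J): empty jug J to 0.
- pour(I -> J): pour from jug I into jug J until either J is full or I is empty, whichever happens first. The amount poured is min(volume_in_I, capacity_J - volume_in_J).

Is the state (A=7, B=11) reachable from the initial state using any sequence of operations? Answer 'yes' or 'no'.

Answer: yes

Derivation:
BFS from (A=7, B=0):
  1. fill(B) -> (A=7 B=11)
Target reached → yes.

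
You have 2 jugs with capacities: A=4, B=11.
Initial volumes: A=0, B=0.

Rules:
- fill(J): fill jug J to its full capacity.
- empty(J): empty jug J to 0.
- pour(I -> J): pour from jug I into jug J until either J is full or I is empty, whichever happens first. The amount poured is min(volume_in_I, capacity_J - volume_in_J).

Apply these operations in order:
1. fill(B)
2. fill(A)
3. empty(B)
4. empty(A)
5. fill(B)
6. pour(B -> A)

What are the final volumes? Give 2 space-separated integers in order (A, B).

Step 1: fill(B) -> (A=0 B=11)
Step 2: fill(A) -> (A=4 B=11)
Step 3: empty(B) -> (A=4 B=0)
Step 4: empty(A) -> (A=0 B=0)
Step 5: fill(B) -> (A=0 B=11)
Step 6: pour(B -> A) -> (A=4 B=7)

Answer: 4 7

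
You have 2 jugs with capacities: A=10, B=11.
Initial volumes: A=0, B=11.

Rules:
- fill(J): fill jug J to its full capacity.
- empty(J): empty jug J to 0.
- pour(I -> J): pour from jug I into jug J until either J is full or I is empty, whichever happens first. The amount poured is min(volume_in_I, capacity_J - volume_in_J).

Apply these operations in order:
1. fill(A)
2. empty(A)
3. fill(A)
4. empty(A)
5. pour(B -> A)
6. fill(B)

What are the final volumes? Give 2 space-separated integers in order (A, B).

Answer: 10 11

Derivation:
Step 1: fill(A) -> (A=10 B=11)
Step 2: empty(A) -> (A=0 B=11)
Step 3: fill(A) -> (A=10 B=11)
Step 4: empty(A) -> (A=0 B=11)
Step 5: pour(B -> A) -> (A=10 B=1)
Step 6: fill(B) -> (A=10 B=11)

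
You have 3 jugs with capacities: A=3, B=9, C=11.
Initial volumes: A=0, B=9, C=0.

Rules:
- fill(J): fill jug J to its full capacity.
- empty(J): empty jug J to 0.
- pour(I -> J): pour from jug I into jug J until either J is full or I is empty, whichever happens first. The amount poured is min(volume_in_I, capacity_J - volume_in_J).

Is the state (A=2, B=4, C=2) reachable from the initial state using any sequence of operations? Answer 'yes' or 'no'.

Answer: no

Derivation:
BFS explored all 320 reachable states.
Reachable set includes: (0,0,0), (0,0,1), (0,0,2), (0,0,3), (0,0,4), (0,0,5), (0,0,6), (0,0,7), (0,0,8), (0,0,9), (0,0,10), (0,0,11) ...
Target (A=2, B=4, C=2) not in reachable set → no.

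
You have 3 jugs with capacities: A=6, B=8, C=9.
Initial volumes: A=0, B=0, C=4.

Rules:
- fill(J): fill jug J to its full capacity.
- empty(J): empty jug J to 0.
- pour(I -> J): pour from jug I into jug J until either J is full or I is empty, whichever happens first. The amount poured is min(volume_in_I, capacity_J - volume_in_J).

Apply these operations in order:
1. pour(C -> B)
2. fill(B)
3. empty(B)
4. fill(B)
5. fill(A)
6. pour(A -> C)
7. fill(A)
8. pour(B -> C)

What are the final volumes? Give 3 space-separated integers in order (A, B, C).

Answer: 6 5 9

Derivation:
Step 1: pour(C -> B) -> (A=0 B=4 C=0)
Step 2: fill(B) -> (A=0 B=8 C=0)
Step 3: empty(B) -> (A=0 B=0 C=0)
Step 4: fill(B) -> (A=0 B=8 C=0)
Step 5: fill(A) -> (A=6 B=8 C=0)
Step 6: pour(A -> C) -> (A=0 B=8 C=6)
Step 7: fill(A) -> (A=6 B=8 C=6)
Step 8: pour(B -> C) -> (A=6 B=5 C=9)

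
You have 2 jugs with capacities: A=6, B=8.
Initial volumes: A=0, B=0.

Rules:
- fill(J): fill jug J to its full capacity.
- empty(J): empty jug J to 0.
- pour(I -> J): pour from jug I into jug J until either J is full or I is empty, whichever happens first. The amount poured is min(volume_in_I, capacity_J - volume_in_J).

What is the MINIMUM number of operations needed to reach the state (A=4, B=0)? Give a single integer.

BFS from (A=0, B=0). One shortest path:
  1. fill(A) -> (A=6 B=0)
  2. pour(A -> B) -> (A=0 B=6)
  3. fill(A) -> (A=6 B=6)
  4. pour(A -> B) -> (A=4 B=8)
  5. empty(B) -> (A=4 B=0)
Reached target in 5 moves.

Answer: 5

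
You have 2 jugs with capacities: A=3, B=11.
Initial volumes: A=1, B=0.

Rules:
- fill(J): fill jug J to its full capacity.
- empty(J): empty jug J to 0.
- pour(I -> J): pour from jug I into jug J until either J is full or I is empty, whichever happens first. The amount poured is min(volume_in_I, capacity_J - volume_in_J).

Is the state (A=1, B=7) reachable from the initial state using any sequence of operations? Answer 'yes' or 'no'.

Answer: no

Derivation:
BFS explored all 28 reachable states.
Reachable set includes: (0,0), (0,1), (0,2), (0,3), (0,4), (0,5), (0,6), (0,7), (0,8), (0,9), (0,10), (0,11) ...
Target (A=1, B=7) not in reachable set → no.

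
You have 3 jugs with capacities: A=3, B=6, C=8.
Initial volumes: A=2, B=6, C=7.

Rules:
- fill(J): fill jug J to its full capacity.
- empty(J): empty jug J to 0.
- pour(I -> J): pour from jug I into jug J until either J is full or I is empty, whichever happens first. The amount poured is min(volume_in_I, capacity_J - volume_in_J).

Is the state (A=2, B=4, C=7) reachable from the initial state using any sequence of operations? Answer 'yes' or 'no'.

Answer: no

Derivation:
BFS explored all 182 reachable states.
Reachable set includes: (0,0,0), (0,0,1), (0,0,2), (0,0,3), (0,0,4), (0,0,5), (0,0,6), (0,0,7), (0,0,8), (0,1,0), (0,1,1), (0,1,2) ...
Target (A=2, B=4, C=7) not in reachable set → no.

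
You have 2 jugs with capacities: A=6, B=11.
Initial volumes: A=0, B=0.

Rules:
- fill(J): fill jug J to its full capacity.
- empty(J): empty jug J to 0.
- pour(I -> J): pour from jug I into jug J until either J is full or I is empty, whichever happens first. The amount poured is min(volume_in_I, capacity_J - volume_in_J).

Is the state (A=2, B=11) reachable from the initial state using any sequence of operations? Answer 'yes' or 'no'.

BFS from (A=0, B=0):
  1. fill(A) -> (A=6 B=0)
  2. pour(A -> B) -> (A=0 B=6)
  3. fill(A) -> (A=6 B=6)
  4. pour(A -> B) -> (A=1 B=11)
  5. empty(B) -> (A=1 B=0)
  6. pour(A -> B) -> (A=0 B=1)
  7. fill(A) -> (A=6 B=1)
  8. pour(A -> B) -> (A=0 B=7)
  9. fill(A) -> (A=6 B=7)
  10. pour(A -> B) -> (A=2 B=11)
Target reached → yes.

Answer: yes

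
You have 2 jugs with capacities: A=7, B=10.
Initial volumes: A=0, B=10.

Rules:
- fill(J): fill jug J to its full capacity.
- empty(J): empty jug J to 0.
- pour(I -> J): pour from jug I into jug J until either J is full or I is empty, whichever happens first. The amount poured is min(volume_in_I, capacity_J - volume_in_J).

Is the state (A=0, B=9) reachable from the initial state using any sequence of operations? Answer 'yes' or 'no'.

BFS from (A=0, B=10):
  1. pour(B -> A) -> (A=7 B=3)
  2. empty(A) -> (A=0 B=3)
  3. pour(B -> A) -> (A=3 B=0)
  4. fill(B) -> (A=3 B=10)
  5. pour(B -> A) -> (A=7 B=6)
  6. empty(A) -> (A=0 B=6)
  7. pour(B -> A) -> (A=6 B=0)
  8. fill(B) -> (A=6 B=10)
  9. pour(B -> A) -> (A=7 B=9)
  10. empty(A) -> (A=0 B=9)
Target reached → yes.

Answer: yes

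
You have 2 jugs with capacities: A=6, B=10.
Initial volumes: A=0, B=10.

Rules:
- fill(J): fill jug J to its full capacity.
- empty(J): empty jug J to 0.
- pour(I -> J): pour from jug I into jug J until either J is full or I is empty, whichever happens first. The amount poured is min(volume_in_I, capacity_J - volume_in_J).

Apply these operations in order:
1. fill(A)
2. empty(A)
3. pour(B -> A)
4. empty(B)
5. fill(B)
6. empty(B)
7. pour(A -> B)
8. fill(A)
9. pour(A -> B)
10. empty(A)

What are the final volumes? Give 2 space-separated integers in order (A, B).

Step 1: fill(A) -> (A=6 B=10)
Step 2: empty(A) -> (A=0 B=10)
Step 3: pour(B -> A) -> (A=6 B=4)
Step 4: empty(B) -> (A=6 B=0)
Step 5: fill(B) -> (A=6 B=10)
Step 6: empty(B) -> (A=6 B=0)
Step 7: pour(A -> B) -> (A=0 B=6)
Step 8: fill(A) -> (A=6 B=6)
Step 9: pour(A -> B) -> (A=2 B=10)
Step 10: empty(A) -> (A=0 B=10)

Answer: 0 10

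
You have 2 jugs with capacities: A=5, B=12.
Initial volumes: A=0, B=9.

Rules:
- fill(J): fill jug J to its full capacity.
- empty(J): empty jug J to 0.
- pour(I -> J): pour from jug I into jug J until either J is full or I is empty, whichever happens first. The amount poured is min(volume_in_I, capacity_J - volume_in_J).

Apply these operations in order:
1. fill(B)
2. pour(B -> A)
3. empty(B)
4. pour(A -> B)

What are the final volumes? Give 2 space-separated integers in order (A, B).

Answer: 0 5

Derivation:
Step 1: fill(B) -> (A=0 B=12)
Step 2: pour(B -> A) -> (A=5 B=7)
Step 3: empty(B) -> (A=5 B=0)
Step 4: pour(A -> B) -> (A=0 B=5)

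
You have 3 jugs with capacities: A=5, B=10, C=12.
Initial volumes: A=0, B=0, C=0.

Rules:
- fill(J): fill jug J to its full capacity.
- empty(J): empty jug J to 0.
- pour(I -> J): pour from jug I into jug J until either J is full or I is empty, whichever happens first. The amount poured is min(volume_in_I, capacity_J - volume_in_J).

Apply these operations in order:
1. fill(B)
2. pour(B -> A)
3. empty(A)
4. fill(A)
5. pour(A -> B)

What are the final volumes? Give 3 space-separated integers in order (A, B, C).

Answer: 0 10 0

Derivation:
Step 1: fill(B) -> (A=0 B=10 C=0)
Step 2: pour(B -> A) -> (A=5 B=5 C=0)
Step 3: empty(A) -> (A=0 B=5 C=0)
Step 4: fill(A) -> (A=5 B=5 C=0)
Step 5: pour(A -> B) -> (A=0 B=10 C=0)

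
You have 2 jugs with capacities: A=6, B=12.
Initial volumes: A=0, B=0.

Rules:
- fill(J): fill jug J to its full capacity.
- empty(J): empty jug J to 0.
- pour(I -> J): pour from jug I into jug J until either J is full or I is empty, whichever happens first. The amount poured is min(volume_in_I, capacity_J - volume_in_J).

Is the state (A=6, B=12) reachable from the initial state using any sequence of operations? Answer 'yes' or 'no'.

BFS from (A=0, B=0):
  1. fill(A) -> (A=6 B=0)
  2. fill(B) -> (A=6 B=12)
Target reached → yes.

Answer: yes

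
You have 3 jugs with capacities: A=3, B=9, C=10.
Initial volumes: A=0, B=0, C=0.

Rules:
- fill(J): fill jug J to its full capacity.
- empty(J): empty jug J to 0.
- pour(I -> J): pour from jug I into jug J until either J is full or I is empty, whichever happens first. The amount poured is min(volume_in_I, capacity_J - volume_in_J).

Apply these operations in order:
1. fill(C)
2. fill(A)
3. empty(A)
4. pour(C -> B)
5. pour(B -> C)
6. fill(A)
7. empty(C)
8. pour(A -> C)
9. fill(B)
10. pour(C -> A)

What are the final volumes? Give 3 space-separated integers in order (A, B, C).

Answer: 3 9 0

Derivation:
Step 1: fill(C) -> (A=0 B=0 C=10)
Step 2: fill(A) -> (A=3 B=0 C=10)
Step 3: empty(A) -> (A=0 B=0 C=10)
Step 4: pour(C -> B) -> (A=0 B=9 C=1)
Step 5: pour(B -> C) -> (A=0 B=0 C=10)
Step 6: fill(A) -> (A=3 B=0 C=10)
Step 7: empty(C) -> (A=3 B=0 C=0)
Step 8: pour(A -> C) -> (A=0 B=0 C=3)
Step 9: fill(B) -> (A=0 B=9 C=3)
Step 10: pour(C -> A) -> (A=3 B=9 C=0)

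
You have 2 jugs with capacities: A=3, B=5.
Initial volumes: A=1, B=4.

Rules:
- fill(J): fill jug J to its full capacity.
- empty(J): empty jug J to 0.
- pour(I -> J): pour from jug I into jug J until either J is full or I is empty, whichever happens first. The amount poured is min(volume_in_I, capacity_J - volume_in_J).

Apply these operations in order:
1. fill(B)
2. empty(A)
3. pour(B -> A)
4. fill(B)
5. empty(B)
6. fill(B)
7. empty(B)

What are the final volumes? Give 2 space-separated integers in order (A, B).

Answer: 3 0

Derivation:
Step 1: fill(B) -> (A=1 B=5)
Step 2: empty(A) -> (A=0 B=5)
Step 3: pour(B -> A) -> (A=3 B=2)
Step 4: fill(B) -> (A=3 B=5)
Step 5: empty(B) -> (A=3 B=0)
Step 6: fill(B) -> (A=3 B=5)
Step 7: empty(B) -> (A=3 B=0)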